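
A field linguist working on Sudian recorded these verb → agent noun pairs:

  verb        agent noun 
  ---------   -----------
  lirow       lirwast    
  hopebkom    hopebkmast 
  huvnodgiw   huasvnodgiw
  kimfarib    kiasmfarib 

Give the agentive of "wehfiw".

lirow and huvnodgiw both end in -w yet inflect differently (lirwast, huasvnodgiw), so the final letter is not what conditions the rule; the last vowel is.
"wehfiw" has last vowel 'i'. The stems whose last vowel is 'i' (huvnodgiw → huasvnodgiw, kimfarib → kiasmfarib) insert -as- after the first vowel.
So wehfiw → weashfiw.

weashfiw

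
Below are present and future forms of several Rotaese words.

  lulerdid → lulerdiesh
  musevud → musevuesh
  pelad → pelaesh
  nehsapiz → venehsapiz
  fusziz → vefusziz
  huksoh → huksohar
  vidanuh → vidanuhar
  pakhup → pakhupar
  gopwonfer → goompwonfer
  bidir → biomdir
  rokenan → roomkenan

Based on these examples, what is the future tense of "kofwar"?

lulerdid and nehsapiz both have last vowel 'i' yet inflect differently (lulerdiesh, venehsapiz), so the last vowel is not what conditions the rule; the final letter is.
"kofwar" ends in -r. The stems ending in -r (gopwonfer → goompwonfer, bidir → biomdir) insert -om- after the first vowel.
The other patterns: stems ending in -d drop the final letter and add -esh; stems ending in -z add the prefix ve-; stems ending in -h or -p add -ar.
So kofwar → koomfwar.

koomfwar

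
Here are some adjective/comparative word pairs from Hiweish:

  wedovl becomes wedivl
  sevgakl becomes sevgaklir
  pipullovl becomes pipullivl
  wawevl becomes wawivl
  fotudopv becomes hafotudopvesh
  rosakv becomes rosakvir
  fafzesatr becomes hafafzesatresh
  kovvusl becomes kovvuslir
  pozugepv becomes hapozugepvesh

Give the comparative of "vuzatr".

havuzatresh

pipullovl and kovvusl both end in -l yet inflect differently (pipullivl, kovvuslir), so the final letter is not what conditions the rule; the second-to-last letter is.
"vuzatr" has second-to-last letter 't'. The one such stem in the data (fafzesatr → hafafzesatresh) adds ha- … -esh around the stem, so the same rule applies.
So vuzatr → havuzatresh.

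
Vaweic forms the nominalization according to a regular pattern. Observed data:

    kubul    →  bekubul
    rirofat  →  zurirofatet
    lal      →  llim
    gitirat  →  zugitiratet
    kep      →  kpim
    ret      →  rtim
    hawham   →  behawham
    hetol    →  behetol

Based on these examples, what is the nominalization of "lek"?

lkim

"lek" has 1 vowel. The stems with 1 vowel (ret → rtim, kep → kpim, lal → llim) delete the last vowel and add -im.
The other patterns: stems with 2 vowels add the prefix be-; stems with 3 vowels add zu- … -et around the stem.
So lek → lkim.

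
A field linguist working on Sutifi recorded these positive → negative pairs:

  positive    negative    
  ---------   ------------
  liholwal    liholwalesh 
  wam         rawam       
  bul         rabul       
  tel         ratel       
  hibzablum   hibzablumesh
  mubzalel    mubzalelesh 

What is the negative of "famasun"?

liholwal and bul both end in -l yet inflect differently (liholwalesh, rabul), so the final letter is not what conditions the rule; the number of vowels is.
"famasun" has 3 vowels. The stems with 3 vowels (liholwal → liholwalesh, hibzablum → hibzablumesh, mubzalel → mubzalelesh) add -esh.
So famasun → famasunesh.

famasunesh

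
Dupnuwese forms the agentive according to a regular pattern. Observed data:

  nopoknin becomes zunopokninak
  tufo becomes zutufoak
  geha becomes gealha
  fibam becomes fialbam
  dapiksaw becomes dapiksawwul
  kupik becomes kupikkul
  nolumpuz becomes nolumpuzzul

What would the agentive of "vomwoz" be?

vomwozzul

nopoknin and kupik both have last vowel 'i' yet inflect differently (zunopokninak, kupikkul), so the last vowel is not what conditions the rule; the final letter is.
"vomwoz" ends in -z. The one such stem in the data (nolumpuz → nolumpuzzul) doubles the final consonant and adds -ul (as do kupik, dapiksaw), so the same rule applies.
So vomwoz → vomwozzul.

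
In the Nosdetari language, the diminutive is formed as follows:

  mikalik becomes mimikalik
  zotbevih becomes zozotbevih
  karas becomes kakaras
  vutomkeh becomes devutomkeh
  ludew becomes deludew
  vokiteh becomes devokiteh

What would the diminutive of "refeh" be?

vokiteh and zotbevih both end in -h yet inflect differently (devokiteh, zozotbevih), so the final letter is not what conditions the rule; the last vowel is.
"refeh" has last vowel 'e'. The stems whose last vowel is 'e' (vokiteh → devokiteh, vutomkeh → devutomkeh, ludew → deludew) add the prefix de-.
The other pattern: stems whose last vowel is 'a' or 'i' repeat the first consonant+vowel as a prefix.
So refeh → derefeh.

derefeh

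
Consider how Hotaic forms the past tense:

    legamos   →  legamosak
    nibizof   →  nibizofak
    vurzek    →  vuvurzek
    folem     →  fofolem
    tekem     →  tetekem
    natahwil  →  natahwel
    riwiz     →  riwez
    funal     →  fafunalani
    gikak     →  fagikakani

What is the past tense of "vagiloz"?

natahwil and funal both end in -l yet inflect differently (natahwel, fafunalani), so the final letter is not what conditions the rule; the last vowel is.
"vagiloz" has last vowel 'o'. The stems whose last vowel is 'o' (legamos → legamosak, nibizof → nibizofak) add -ak.
So vagiloz → vagilozak.

vagilozak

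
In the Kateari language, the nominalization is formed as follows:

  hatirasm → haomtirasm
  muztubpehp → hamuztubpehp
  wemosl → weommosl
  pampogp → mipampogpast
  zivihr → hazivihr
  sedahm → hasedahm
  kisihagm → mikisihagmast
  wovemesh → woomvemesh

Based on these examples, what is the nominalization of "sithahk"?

hatirasm and kisihagm both end in -m yet inflect differently (haomtirasm, mikisihagmast), so the final letter is not what conditions the rule; the second-to-last letter is.
"sithahk" has second-to-last letter 'h'. The stems whose second-to-last letter is 'h' (zivihr → hazivihr, sedahm → hasedahm, muztubpehp → hamuztubpehp) add the prefix ha-.
So sithahk → hasithahk.

hasithahk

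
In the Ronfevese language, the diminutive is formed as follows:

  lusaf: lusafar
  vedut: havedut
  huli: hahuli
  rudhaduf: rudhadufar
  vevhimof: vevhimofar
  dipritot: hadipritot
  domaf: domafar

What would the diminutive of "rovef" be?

rovefar

vevhimof and dipritot both have last vowel 'o' yet inflect differently (vevhimofar, hadipritot), so the last vowel is not what conditions the rule; the final letter is.
"rovef" ends in -f. The stems ending in -f (lusaf → lusafar, domaf → domafar, rudhaduf → rudhadufar) add -ar.
The other pattern: stems ending in -i or -t add the prefix ha-.
So rovef → rovefar.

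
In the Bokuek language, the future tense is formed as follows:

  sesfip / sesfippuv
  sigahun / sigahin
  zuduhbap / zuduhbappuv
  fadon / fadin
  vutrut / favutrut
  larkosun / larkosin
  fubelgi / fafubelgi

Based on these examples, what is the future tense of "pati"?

fapati

larkosun and vutrut both have last vowel 'u' yet inflect differently (larkosin, favutrut), so the last vowel is not what conditions the rule; the final letter is.
"pati" ends in -i. The one such stem in the data (fubelgi → fafubelgi) adds the prefix fa-, so the same rule applies.
The other patterns: stems ending in -p double the final consonant and add -uv; stems ending in -n change the last vowel to 'i'.
So pati → fapati.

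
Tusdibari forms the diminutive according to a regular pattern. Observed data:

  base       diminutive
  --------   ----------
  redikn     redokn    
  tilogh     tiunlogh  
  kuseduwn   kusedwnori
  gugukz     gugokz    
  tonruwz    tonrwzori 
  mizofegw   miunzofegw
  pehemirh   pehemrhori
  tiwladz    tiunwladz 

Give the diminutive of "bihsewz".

bihswzori

gugukz and tiwladz both end in -z yet inflect differently (gugokz, tiunwladz), so the final letter is not what conditions the rule; the second-to-last letter is.
"bihsewz" has second-to-last letter 'w'. The stems whose second-to-last letter is 'w' (kuseduwn → kusedwnori, tonruwz → tonrwzori) delete the last vowel and add -ori.
The other patterns: stems whose second-to-last letter is 'k' change the last vowel to 'o'; stems whose second-to-last letter is 'd' or 'g' insert -un- after the first vowel.
So bihsewz → bihswzori.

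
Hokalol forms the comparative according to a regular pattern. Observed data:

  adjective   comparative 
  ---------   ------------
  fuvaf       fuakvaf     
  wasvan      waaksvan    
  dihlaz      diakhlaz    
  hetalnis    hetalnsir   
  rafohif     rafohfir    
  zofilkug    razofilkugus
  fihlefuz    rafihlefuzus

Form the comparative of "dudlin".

dudlnir

fuvaf and rafohif both end in -f yet inflect differently (fuakvaf, rafohfir), so the final letter is not what conditions the rule; the last vowel is.
"dudlin" has last vowel 'i'. The stems whose last vowel is 'i' (hetalnis → hetalnsir, rafohif → rafohfir) delete the last vowel and add -ir.
The other patterns: stems whose last vowel is 'a' insert -ak- after the first vowel; stems whose last vowel is 'u' add ra- … -us around the stem.
So dudlin → dudlnir.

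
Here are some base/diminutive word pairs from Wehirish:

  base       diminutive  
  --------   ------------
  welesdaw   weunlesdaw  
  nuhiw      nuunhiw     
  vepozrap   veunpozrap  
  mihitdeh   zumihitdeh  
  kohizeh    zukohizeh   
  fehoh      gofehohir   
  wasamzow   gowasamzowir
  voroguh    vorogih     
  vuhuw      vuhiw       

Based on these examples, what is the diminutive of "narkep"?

zunarkep

mihitdeh and fehoh both end in -h yet inflect differently (zumihitdeh, gofehohir), so the final letter is not what conditions the rule; the last vowel is.
"narkep" has last vowel 'e'. The stems whose last vowel is 'e' (mihitdeh → zumihitdeh, kohizeh → zukohizeh) add the prefix zu-.
So narkep → zunarkep.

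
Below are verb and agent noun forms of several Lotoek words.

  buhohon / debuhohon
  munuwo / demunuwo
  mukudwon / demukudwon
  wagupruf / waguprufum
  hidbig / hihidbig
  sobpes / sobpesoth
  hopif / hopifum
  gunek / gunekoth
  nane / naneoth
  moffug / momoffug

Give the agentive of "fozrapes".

fozrapesoth

"fozrapes" ends in -s. The one such stem in the data (sobpes → sobpesoth) adds -oth, so the same rule applies.
So fozrapes → fozrapesoth.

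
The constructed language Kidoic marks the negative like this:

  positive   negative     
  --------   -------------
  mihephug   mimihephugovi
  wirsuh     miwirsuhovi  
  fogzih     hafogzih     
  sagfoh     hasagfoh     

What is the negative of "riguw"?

miriguwovi

wirsuh and fogzih both end in -h yet inflect differently (miwirsuhovi, hafogzih), so the final letter is not what conditions the rule; the last vowel is.
"riguw" has last vowel 'u'. The stems whose last vowel is 'u' (mihephug → mimihephugovi, wirsuh → miwirsuhovi) add mi- … -ovi around the stem.
So riguw → miriguwovi.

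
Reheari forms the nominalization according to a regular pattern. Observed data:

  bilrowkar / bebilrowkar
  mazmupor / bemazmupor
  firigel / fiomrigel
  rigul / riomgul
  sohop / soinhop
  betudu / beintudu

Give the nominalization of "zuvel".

"zuvel" ends in -l. The stems ending in -l (firigel → fiomrigel, rigul → riomgul) insert -om- after the first vowel.
The other patterns: stems ending in -r add the prefix be-; stems ending in -p or -u insert -in- after the first vowel.
So zuvel → zuomvel.

zuomvel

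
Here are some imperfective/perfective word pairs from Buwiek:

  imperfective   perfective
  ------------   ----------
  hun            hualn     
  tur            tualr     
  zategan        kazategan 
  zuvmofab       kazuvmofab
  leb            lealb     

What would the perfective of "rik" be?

rialk

"rik" has 1 vowel. The stems with 1 vowel (tur → tualr, hun → hualn, leb → lealb) insert -al- after the first vowel.
So rik → rialk.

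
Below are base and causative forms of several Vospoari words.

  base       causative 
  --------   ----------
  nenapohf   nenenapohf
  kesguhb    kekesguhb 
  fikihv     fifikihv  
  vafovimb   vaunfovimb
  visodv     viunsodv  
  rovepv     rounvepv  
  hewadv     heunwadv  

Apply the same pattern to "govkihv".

gogovkihv

kesguhb and vafovimb both end in -b yet inflect differently (kekesguhb, vaunfovimb), so the final letter is not what conditions the rule; the second-to-last letter is.
"govkihv" has second-to-last letter 'h'. The stems whose second-to-last letter is 'h' (nenapohf → nenenapohf, kesguhb → kekesguhb, fikihv → fifikihv) repeat the first consonant+vowel as a prefix.
So govkihv → gogovkihv.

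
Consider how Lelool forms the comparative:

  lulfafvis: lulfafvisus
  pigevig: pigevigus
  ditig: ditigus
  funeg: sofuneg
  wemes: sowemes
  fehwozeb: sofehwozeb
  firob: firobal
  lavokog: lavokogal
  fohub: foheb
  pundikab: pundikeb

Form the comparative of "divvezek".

sodivvezek

"divvezek" has last vowel 'e'. The stems whose last vowel is 'e' (funeg → sofuneg, wemes → sowemes, fehwozeb → sofehwozeb) add the prefix so-.
So divvezek → sodivvezek.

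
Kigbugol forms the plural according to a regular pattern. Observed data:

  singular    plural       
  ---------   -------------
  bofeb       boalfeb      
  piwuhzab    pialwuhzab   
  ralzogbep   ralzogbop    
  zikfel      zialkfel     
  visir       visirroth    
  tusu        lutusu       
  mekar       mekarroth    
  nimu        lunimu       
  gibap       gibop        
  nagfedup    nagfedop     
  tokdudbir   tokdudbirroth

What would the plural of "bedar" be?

mekar and piwuhzab both have last vowel 'a' yet inflect differently (mekarroth, pialwuhzab), so the last vowel is not what conditions the rule; the final letter is.
"bedar" ends in -r. The stems ending in -r (tokdudbir → tokdudbirroth, mekar → mekarroth, visir → visirroth) double the final consonant and add -oth.
So bedar → bedarroth.

bedarroth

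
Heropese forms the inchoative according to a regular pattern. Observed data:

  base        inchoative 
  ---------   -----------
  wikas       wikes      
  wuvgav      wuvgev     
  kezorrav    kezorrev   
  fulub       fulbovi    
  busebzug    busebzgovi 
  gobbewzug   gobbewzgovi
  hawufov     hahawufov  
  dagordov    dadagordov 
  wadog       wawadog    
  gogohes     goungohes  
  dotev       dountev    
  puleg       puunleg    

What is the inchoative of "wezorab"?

wuvgav and hawufov both end in -v yet inflect differently (wuvgev, hahawufov), so the final letter is not what conditions the rule; the last vowel is.
"wezorab" has last vowel 'a'. The stems whose last vowel is 'a' (wikas → wikes, wuvgav → wuvgev, kezorrav → kezorrev) change the last vowel to 'e'.
So wezorab → wezoreb.

wezoreb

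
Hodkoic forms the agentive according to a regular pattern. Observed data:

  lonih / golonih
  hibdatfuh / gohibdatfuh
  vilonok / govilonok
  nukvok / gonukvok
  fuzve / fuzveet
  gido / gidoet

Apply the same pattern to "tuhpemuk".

"tuhpemuk" ends in a consonant. The stems ending in a consonant (lonih → golonih, hibdatfuh → gohibdatfuh, vilonok → govilonok) add the prefix go-.
So tuhpemuk → gotuhpemuk.

gotuhpemuk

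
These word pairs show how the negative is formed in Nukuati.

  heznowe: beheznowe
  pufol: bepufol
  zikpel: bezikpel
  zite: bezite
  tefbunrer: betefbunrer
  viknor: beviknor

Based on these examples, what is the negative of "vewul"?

Every pair shown (heznowe → beheznowe, pufol → bepufol, zikpel → bezikpel, …) follows the same rule: add the prefix be-.
So vewul → bevewul.

bevewul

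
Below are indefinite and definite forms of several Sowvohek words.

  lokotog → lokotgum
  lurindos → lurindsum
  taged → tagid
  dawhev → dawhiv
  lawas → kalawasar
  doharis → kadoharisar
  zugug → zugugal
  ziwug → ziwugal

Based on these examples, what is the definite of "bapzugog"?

bapzuggum

lurindos and lawas both end in -s yet inflect differently (lurindsum, kalawasar), so the final letter is not what conditions the rule; the last vowel is.
"bapzugog" has last vowel 'o'. The stems whose last vowel is 'o' (lokotog → lokotgum, lurindos → lurindsum) delete the last vowel and add -um.
So bapzugog → bapzuggum.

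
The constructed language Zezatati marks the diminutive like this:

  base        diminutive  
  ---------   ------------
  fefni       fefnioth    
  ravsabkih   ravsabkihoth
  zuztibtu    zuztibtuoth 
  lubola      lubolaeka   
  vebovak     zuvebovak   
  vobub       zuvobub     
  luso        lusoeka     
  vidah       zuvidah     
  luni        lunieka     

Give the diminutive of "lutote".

luni and fefni both end in -i yet inflect differently (lunieka, fefnioth), so the final letter is not what conditions the rule; the first letter is.
"lutote" begins with l-. The stems beginning with l- (luso → lusoeka, luni → lunieka, lubola → lubolaeka) add -eka.
So lutote → lutoteeka.

lutoteeka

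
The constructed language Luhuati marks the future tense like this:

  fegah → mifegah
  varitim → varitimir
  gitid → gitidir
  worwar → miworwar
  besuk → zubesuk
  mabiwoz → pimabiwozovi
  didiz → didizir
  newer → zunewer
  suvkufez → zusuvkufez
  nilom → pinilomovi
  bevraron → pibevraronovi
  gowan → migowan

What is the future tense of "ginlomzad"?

"ginlomzad" has last vowel 'a'. The stems whose last vowel is 'a' (gowan → migowan, worwar → miworwar, fegah → mifegah) add the prefix mi-.
The other patterns: stems whose last vowel is 'o' add pi- … -ovi around the stem; stems whose last vowel is 'i' add -ir; stems whose last vowel is 'e' or 'u' add the prefix zu-.
So ginlomzad → miginlomzad.

miginlomzad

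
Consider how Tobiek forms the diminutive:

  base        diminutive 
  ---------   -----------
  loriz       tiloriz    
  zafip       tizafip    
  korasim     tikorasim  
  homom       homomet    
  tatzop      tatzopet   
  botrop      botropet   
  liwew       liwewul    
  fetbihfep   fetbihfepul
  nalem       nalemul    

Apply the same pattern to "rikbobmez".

rikbobmezul

korasim and homom both end in -m yet inflect differently (tikorasim, homomet), so the final letter is not what conditions the rule; the last vowel is.
"rikbobmez" has last vowel 'e'. The stems whose last vowel is 'e' (liwew → liwewul, fetbihfep → fetbihfepul, nalem → nalemul) add -ul.
The other patterns: stems whose last vowel is 'i' add the prefix ti-; stems whose last vowel is 'o' add -et.
So rikbobmez → rikbobmezul.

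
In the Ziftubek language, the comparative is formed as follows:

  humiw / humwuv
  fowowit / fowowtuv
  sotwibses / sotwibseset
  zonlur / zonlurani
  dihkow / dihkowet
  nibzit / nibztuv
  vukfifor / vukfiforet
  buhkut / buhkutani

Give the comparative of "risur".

risurani

"risur" has last vowel 'u'. The stems whose last vowel is 'u' (buhkut → buhkutani, zonlur → zonlurani) add -ani.
The other patterns: stems whose last vowel is 'i' delete the last vowel and add -uv; stems whose last vowel is 'e' or 'o' add -et.
So risur → risurani.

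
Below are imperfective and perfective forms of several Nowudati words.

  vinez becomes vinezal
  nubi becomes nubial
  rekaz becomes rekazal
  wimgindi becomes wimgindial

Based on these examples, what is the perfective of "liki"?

likial

Every pair shown (vinez → vinezal, nubi → nubial, rekaz → rekazal, …) follows the same rule: add -al.
So liki → likial.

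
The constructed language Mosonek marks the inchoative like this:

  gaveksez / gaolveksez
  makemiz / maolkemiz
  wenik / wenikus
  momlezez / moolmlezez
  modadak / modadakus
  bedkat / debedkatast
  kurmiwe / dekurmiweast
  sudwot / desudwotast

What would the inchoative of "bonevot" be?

makemiz and wenik both have last vowel 'i' yet inflect differently (maolkemiz, wenikus), so the last vowel is not what conditions the rule; the final letter is.
"bonevot" ends in -t. The stems ending in -t (bedkat → debedkatast, sudwot → desudwotast) add de- … -ast around the stem.
The other patterns: stems ending in -z insert -ol- after the first vowel; stems ending in -k add -us.
So bonevot → debonevotast.

debonevotast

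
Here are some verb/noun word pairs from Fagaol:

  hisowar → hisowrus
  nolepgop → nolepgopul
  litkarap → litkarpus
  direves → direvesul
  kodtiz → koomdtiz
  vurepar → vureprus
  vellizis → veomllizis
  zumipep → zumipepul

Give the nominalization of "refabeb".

vellizis and direves both end in -s yet inflect differently (veomllizis, direvesul), so the final letter is not what conditions the rule; the last vowel is.
"refabeb" has last vowel 'e'. The stems whose last vowel is 'e' (direves → direvesul, zumipep → zumipepul) add -ul.
So refabeb → refabebul.

refabebul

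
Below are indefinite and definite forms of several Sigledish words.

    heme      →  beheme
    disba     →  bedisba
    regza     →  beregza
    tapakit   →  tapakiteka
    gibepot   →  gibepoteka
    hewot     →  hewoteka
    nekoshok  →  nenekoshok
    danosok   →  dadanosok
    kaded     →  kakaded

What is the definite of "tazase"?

betazase

gibepot and nekoshok both have last vowel 'o' yet inflect differently (gibepoteka, nenekoshok), so the last vowel is not what conditions the rule; the final letter is.
"tazase" ends in -e. The one such stem in the data (heme → beheme) adds the prefix be-, so the same rule applies.
So tazase → betazase.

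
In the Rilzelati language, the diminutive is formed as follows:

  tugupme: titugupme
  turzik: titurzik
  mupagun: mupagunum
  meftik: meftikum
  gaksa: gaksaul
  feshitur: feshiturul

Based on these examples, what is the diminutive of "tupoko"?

titupoko

turzik and meftik both end in -k yet inflect differently (titurzik, meftikum), so the final letter is not what conditions the rule; the first letter is.
"tupoko" begins with t-. The stems beginning with t- (tugupme → titugupme, turzik → titurzik) add the prefix ti-.
So tupoko → titupoko.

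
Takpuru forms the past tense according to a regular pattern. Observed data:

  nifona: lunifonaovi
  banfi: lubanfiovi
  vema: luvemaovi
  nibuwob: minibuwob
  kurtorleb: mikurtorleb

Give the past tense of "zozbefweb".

nifona and nibuwob both begin with n- yet inflect differently (lunifonaovi, minibuwob), so the first letter is not what conditions the rule; whether the stem ends in a vowel or a consonant is.
"zozbefweb" ends in a consonant. The stems ending in a consonant (nibuwob → minibuwob, kurtorleb → mikurtorleb) add the prefix mi-.
The other pattern: stems ending in a vowel add lu- … -ovi around the stem.
So zozbefweb → mizozbefweb.

mizozbefweb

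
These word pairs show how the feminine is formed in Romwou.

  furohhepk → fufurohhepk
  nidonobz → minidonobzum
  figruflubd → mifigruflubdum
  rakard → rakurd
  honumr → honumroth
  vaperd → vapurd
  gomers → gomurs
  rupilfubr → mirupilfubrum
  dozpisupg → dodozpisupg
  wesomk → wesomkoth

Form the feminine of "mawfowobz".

mimawfowobzum

wesomk and furohhepk both end in -k yet inflect differently (wesomkoth, fufurohhepk), so the final letter is not what conditions the rule; the second-to-last letter is.
"mawfowobz" has second-to-last letter 'b'. The stems whose second-to-last letter is 'b' (nidonobz → minidonobzum, rupilfubr → mirupilfubrum, figruflubd → mifigruflubdum) add mi- … -um around the stem.
The other patterns: stems whose second-to-last letter is 'r' change the last vowel to 'u'; stems whose second-to-last letter is 'm' add -oth; stems whose second-to-last letter is 'p' repeat the first consonant+vowel as a prefix.
So mawfowobz → mimawfowobzum.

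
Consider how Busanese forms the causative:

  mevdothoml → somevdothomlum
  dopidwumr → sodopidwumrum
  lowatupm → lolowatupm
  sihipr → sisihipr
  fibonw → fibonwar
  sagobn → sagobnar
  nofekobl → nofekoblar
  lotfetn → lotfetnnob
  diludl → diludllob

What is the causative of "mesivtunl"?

mesivtunlar

"mesivtunl" has second-to-last letter 'n'. The one such stem in the data (fibonw → fibonwar) adds -ar, so the same rule applies.
So mesivtunl → mesivtunlar.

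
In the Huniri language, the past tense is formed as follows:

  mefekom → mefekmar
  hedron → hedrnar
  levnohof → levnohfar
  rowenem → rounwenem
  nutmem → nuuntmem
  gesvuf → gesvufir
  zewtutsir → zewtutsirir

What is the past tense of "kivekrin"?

kivekrinir

mefekom and rowenem both end in -m yet inflect differently (mefekmar, rounwenem), so the final letter is not what conditions the rule; the last vowel is.
"kivekrin" has last vowel 'i'. The one such stem in the data (zewtutsir → zewtutsirir) adds -ir, so the same rule applies.
The other patterns: stems whose last vowel is 'o' delete the last vowel and add -ar; stems whose last vowel is 'e' insert -un- after the first vowel.
So kivekrin → kivekrinir.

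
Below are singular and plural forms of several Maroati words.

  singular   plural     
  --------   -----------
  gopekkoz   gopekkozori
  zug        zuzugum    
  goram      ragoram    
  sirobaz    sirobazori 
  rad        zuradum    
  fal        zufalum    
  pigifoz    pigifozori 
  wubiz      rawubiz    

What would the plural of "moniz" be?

ramoniz

"moniz" has 2 vowels. The stems with 2 vowels (goram → ragoram, wubiz → rawubiz) add the prefix ra-.
The other patterns: stems with 1 vowel add zu- … -um around the stem; stems with 3 vowels add -ori.
So moniz → ramoniz.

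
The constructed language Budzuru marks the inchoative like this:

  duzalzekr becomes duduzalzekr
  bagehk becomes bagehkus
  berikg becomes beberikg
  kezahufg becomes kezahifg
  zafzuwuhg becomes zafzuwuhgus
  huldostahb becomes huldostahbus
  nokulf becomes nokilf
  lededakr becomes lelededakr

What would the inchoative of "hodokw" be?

"hodokw" has second-to-last letter 'k'. The stems whose second-to-last letter is 'k' (duzalzekr → duduzalzekr, lededakr → lelededakr, berikg → beberikg) repeat the first consonant+vowel as a prefix.
So hodokw → hohodokw.

hohodokw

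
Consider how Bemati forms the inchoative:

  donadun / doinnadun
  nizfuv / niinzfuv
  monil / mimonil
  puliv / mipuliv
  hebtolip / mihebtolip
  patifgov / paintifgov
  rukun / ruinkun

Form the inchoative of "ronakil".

puliv and patifgov both end in -v yet inflect differently (mipuliv, paintifgov), so the final letter is not what conditions the rule; the last vowel is.
"ronakil" has last vowel 'i'. The stems whose last vowel is 'i' (monil → mimonil, puliv → mipuliv, hebtolip → mihebtolip) add the prefix mi-.
So ronakil → mironakil.

mironakil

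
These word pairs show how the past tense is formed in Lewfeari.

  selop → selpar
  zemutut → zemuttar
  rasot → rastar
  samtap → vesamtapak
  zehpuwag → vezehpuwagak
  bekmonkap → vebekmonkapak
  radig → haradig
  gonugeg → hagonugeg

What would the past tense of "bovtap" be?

vebovtapak

selop and samtap both end in -p yet inflect differently (selpar, vesamtapak), so the final letter is not what conditions the rule; the last vowel is.
"bovtap" has last vowel 'a'. The stems whose last vowel is 'a' (samtap → vesamtapak, zehpuwag → vezehpuwagak, bekmonkap → vebekmonkapak) add ve- … -ak around the stem.
The other patterns: stems whose last vowel is 'o' or 'u' delete the last vowel and add -ar; stems whose last vowel is 'e' or 'i' add the prefix ha-.
So bovtap → vebovtapak.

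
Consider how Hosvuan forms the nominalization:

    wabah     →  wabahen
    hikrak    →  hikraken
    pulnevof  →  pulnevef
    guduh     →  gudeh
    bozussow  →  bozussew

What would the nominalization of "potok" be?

potek

wabah and guduh both end in -h yet inflect differently (wabahen, gudeh), so the final letter is not what conditions the rule; the last vowel is.
"potok" has last vowel 'o'. The stems whose last vowel is 'o' (pulnevof → pulnevef, bozussow → bozussew) change the last vowel to 'e'.
So potok → potek.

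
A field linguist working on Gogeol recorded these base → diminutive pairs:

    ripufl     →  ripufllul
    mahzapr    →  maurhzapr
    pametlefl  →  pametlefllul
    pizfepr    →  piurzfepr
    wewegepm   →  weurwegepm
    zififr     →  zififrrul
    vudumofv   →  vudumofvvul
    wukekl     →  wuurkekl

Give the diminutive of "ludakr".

luurdakr

zififr and pizfepr both end in -r yet inflect differently (zififrrul, piurzfepr), so the final letter is not what conditions the rule; the second-to-last letter is.
"ludakr" has second-to-last letter 'k'. The one such stem in the data (wukekl → wuurkekl) inserts -ur- after the first vowel (as do wewegepm, pizfepr), so the same rule applies.
So ludakr → luurdakr.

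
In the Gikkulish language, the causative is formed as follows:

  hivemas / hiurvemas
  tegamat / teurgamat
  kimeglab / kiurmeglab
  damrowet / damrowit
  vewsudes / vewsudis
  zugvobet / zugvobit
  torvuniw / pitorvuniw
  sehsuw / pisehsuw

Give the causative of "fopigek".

tegamat and damrowet both end in -t yet inflect differently (teurgamat, damrowit), so the final letter is not what conditions the rule; the last vowel is.
"fopigek" has last vowel 'e'. The stems whose last vowel is 'e' (damrowet → damrowit, vewsudes → vewsudis, zugvobet → zugvobit) change the last vowel to 'i'.
So fopigek → fopigik.

fopigik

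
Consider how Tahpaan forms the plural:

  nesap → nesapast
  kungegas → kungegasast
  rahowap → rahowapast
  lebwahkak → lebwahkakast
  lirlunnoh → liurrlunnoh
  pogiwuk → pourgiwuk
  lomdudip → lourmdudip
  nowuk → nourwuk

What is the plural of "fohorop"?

fourhorop

lebwahkak and pogiwuk both end in -k yet inflect differently (lebwahkakast, pourgiwuk), so the final letter is not what conditions the rule; the last vowel is.
"fohorop" has last vowel 'o'. The one such stem in the data (lirlunnoh → liurrlunnoh) inserts -ur- after the first vowel (as do pogiwuk, lomdudip), so the same rule applies.
So fohorop → fourhorop.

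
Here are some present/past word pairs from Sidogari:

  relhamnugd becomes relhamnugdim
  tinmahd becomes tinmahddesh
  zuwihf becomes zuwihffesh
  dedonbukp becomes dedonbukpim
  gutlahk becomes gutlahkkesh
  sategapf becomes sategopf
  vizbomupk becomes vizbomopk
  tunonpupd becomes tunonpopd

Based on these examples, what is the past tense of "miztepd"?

miztopd

vizbomupk and gutlahk both end in -k yet inflect differently (vizbomopk, gutlahkkesh), so the final letter is not what conditions the rule; the second-to-last letter is.
"miztepd" has second-to-last letter 'p'. The stems whose second-to-last letter is 'p' (sategapf → sategopf, tunonpupd → tunonpopd, vizbomupk → vizbomopk) change the last vowel to 'o'.
So miztepd → miztopd.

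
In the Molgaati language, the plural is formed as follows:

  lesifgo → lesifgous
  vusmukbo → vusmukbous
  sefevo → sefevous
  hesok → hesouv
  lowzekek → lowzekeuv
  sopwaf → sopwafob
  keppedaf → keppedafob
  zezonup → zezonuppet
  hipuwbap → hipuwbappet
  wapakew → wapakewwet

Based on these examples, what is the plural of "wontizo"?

wontizous

lesifgo and hesok both have last vowel 'o' yet inflect differently (lesifgous, hesouv), so the last vowel is not what conditions the rule; the final letter is.
"wontizo" ends in -o. The stems ending in -o (lesifgo → lesifgous, vusmukbo → vusmukbous, sefevo → sefevous) add -us.
So wontizo → wontizous.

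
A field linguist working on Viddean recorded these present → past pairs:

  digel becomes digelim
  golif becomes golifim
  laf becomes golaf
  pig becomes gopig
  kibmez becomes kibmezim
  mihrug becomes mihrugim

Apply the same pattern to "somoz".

somozim

pig and mihrug both end in -g yet inflect differently (gopig, mihrugim), so the final letter is not what conditions the rule; the number of vowels is.
"somoz" has 2 vowels. The stems with 2 vowels (kibmez → kibmezim, digel → digelim, mihrug → mihrugim) add -im.
The other pattern: stems with 1 vowel add the prefix go-.
So somoz → somozim.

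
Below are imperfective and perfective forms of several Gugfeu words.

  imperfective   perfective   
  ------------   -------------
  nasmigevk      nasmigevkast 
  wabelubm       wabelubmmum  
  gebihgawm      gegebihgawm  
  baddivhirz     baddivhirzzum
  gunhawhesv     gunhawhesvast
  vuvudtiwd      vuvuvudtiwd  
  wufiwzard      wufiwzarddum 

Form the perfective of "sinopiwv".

gebihgawm and wabelubm both end in -m yet inflect differently (gegebihgawm, wabelubmmum), so the final letter is not what conditions the rule; the second-to-last letter is.
"sinopiwv" has second-to-last letter 'w'. The stems whose second-to-last letter is 'w' (vuvudtiwd → vuvuvudtiwd, gebihgawm → gegebihgawm) repeat the first consonant+vowel as a prefix.
The other patterns: stems whose second-to-last letter is 's' or 'v' add -ast; stems whose second-to-last letter is 'b' or 'r' double the final consonant and add -um.
So sinopiwv → sisinopiwv.

sisinopiwv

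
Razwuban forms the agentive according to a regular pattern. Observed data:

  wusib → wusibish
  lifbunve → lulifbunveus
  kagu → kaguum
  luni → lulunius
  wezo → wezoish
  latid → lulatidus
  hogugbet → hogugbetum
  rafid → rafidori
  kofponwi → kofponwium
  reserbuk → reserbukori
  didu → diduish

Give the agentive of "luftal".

luluftalus

"luftal" begins with l-. The stems beginning with l- (lifbunve → lulifbunveus, luni → lulunius, latid → lulatidus) add lu- … -us around the stem.
So luftal → luluftalus.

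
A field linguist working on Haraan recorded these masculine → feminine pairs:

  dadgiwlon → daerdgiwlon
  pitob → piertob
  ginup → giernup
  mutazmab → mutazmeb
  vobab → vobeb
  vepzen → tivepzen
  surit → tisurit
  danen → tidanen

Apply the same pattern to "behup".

beerhup

"behup" has last vowel 'u'. The one such stem in the data (ginup → giernup) inserts -er- after the first vowel (as do dadgiwlon, pitob), so the same rule applies.
So behup → beerhup.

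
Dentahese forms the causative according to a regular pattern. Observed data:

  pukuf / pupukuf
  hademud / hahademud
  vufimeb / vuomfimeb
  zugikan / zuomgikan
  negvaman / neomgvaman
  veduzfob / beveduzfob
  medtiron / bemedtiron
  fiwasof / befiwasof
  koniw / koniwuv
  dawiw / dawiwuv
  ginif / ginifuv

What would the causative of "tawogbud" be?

tatawogbud

vufimeb and veduzfob both end in -b yet inflect differently (vuomfimeb, beveduzfob), so the final letter is not what conditions the rule; the last vowel is.
"tawogbud" has last vowel 'u'. The stems whose last vowel is 'u' (pukuf → pupukuf, hademud → hahademud) repeat the first consonant+vowel as a prefix.
The other patterns: stems whose last vowel is 'a' or 'e' insert -om- after the first vowel; stems whose last vowel is 'o' add the prefix be-; stems whose last vowel is 'i' add -uv.
So tawogbud → tatawogbud.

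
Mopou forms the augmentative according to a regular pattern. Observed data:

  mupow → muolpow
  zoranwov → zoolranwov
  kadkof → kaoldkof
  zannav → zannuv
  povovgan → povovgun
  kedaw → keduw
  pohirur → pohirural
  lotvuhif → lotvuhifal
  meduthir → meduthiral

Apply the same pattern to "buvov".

"buvov" has last vowel 'o'. The stems whose last vowel is 'o' (mupow → muolpow, zoranwov → zoolranwov, kadkof → kaoldkof) insert -ol- after the first vowel.
So buvov → buolvov.

buolvov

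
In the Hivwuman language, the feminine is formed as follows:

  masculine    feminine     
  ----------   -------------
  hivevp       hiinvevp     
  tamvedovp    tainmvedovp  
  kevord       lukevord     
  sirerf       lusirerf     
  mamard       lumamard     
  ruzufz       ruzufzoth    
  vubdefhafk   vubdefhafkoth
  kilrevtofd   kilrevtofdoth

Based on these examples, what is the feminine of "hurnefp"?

hurnefpoth

"hurnefp" has second-to-last letter 'f'. The stems whose second-to-last letter is 'f' (ruzufz → ruzufzoth, vubdefhafk → vubdefhafkoth, kilrevtofd → kilrevtofdoth) add -oth.
So hurnefp → hurnefpoth.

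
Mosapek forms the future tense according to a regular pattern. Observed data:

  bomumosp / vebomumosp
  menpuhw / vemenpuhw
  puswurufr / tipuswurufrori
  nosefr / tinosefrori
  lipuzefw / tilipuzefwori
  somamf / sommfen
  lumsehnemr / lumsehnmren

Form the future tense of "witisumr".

lumsehnemr and puswurufr both end in -r yet inflect differently (lumsehnmren, tipuswurufrori), so the final letter is not what conditions the rule; the second-to-last letter is.
"witisumr" has second-to-last letter 'm'. The stems whose second-to-last letter is 'm' (lumsehnemr → lumsehnmren, somamf → sommfen) delete the last vowel and add -en.
The other patterns: stems whose second-to-last letter is 'f' add ti- … -ori around the stem; stems whose second-to-last letter is 'h' or 's' add the prefix ve-.
So witisumr → witismren.

witismren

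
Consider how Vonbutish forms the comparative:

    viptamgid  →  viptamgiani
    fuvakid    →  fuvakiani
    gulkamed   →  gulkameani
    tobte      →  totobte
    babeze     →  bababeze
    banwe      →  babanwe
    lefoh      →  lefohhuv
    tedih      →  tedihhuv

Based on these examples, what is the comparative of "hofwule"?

hohofwule

gulkamed and tobte both have last vowel 'e' yet inflect differently (gulkameani, totobte), so the last vowel is not what conditions the rule; the final letter is.
"hofwule" ends in -e. The stems ending in -e (tobte → totobte, babeze → bababeze, banwe → babanwe) repeat the first consonant+vowel as a prefix.
So hofwule → hohofwule.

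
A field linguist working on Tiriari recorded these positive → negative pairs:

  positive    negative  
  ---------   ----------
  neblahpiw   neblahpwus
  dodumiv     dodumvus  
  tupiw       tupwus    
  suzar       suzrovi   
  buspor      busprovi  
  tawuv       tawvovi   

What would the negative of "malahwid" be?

malahwdus

dodumiv and tawuv both end in -v yet inflect differently (dodumvus, tawvovi), so the final letter is not what conditions the rule; the last vowel is.
"malahwid" has last vowel 'i'. The stems whose last vowel is 'i' (neblahpiw → neblahpwus, dodumiv → dodumvus, tupiw → tupwus) delete the last vowel and add -us.
The other pattern: stems whose last vowel is 'a', 'o' or 'u' delete the last vowel and add -ovi.
So malahwid → malahwdus.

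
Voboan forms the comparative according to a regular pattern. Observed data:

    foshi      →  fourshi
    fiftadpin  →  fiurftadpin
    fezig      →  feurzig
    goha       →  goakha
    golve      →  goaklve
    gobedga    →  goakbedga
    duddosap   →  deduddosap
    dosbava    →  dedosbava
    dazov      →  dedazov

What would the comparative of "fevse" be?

feurvse

goha and dosbava both end in -a yet inflect differently (goakha, dedosbava), so the final letter is not what conditions the rule; the first letter is.
"fevse" begins with f-. The stems beginning with f- (foshi → fourshi, fiftadpin → fiurftadpin, fezig → feurzig) insert -ur- after the first vowel.
So fevse → feurvse.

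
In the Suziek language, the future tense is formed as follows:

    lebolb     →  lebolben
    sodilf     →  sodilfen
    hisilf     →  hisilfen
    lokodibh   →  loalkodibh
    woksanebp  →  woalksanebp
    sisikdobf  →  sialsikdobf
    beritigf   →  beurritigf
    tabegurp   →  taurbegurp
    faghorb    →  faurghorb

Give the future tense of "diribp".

sodilf and sisikdobf both end in -f yet inflect differently (sodilfen, sialsikdobf), so the final letter is not what conditions the rule; the second-to-last letter is.
"diribp" has second-to-last letter 'b'. The stems whose second-to-last letter is 'b' (lokodibh → loalkodibh, woksanebp → woalksanebp, sisikdobf → sialsikdobf) insert -al- after the first vowel.
So diribp → dialribp.

dialribp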